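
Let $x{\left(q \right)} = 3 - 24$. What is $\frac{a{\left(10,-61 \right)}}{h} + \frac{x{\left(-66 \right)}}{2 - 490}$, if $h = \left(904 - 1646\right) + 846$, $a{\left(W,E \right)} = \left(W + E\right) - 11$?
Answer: $- \frac{3509}{6344} \approx -0.55312$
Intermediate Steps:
$x{\left(q \right)} = -21$
$a{\left(W,E \right)} = -11 + E + W$ ($a{\left(W,E \right)} = \left(E + W\right) - 11 = -11 + E + W$)
$h = 104$ ($h = -742 + 846 = 104$)
$\frac{a{\left(10,-61 \right)}}{h} + \frac{x{\left(-66 \right)}}{2 - 490} = \frac{-11 - 61 + 10}{104} - \frac{21}{2 - 490} = \left(-62\right) \frac{1}{104} - \frac{21}{2 - 490} = - \frac{31}{52} - \frac{21}{-488} = - \frac{31}{52} - - \frac{21}{488} = - \frac{31}{52} + \frac{21}{488} = - \frac{3509}{6344}$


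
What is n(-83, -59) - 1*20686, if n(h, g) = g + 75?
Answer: -20670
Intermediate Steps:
n(h, g) = 75 + g
n(-83, -59) - 1*20686 = (75 - 59) - 1*20686 = 16 - 20686 = -20670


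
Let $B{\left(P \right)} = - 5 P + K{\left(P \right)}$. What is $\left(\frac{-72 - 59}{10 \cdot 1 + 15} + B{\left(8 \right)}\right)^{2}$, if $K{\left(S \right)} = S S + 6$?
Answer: $\frac{383161}{625} \approx 613.06$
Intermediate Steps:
$K{\left(S \right)} = 6 + S^{2}$ ($K{\left(S \right)} = S^{2} + 6 = 6 + S^{2}$)
$B{\left(P \right)} = 6 + P^{2} - 5 P$ ($B{\left(P \right)} = - 5 P + \left(6 + P^{2}\right) = 6 + P^{2} - 5 P$)
$\left(\frac{-72 - 59}{10 \cdot 1 + 15} + B{\left(8 \right)}\right)^{2} = \left(\frac{-72 - 59}{10 \cdot 1 + 15} + \left(6 + 8^{2} - 40\right)\right)^{2} = \left(- \frac{131}{10 + 15} + \left(6 + 64 - 40\right)\right)^{2} = \left(- \frac{131}{25} + 30\right)^{2} = \left(\frac{619}{25}\right)^{2} = \frac{383161}{625}$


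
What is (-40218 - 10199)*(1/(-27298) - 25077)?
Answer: 34513055511899/27298 ≈ 1.2643e+9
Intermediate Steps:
(-40218 - 10199)*(1/(-27298) - 25077) = -50417*(-1/27298 - 25077) = -50417*(-684551947/27298) = 34513055511899/27298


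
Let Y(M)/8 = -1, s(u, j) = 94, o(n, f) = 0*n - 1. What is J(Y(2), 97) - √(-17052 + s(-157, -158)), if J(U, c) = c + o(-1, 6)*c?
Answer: -I*√16958 ≈ -130.22*I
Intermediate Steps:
o(n, f) = -1 (o(n, f) = 0 - 1 = -1)
Y(M) = -8 (Y(M) = 8*(-1) = -8)
J(U, c) = 0 (J(U, c) = c - c = 0)
J(Y(2), 97) - √(-17052 + s(-157, -158)) = 0 - √(-17052 + 94) = 0 - √(-16958) = 0 - I*√16958 = -I*√16958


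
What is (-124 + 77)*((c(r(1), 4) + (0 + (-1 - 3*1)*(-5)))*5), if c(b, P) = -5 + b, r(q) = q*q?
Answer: -3760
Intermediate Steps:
r(q) = q²
(-124 + 77)*((c(r(1), 4) + (0 + (-1 - 3*1)*(-5)))*5) = (-124 + 77)*(((-5 + 1²) + (0 + (-1 - 3*1)*(-5)))*5) = -47*((-5 + 1) + (0 + (-1 - 3)*(-5)))*5 = -47*(-4 + (0 - 4*(-5)))*5 = -47*(-4 + (0 + 20))*5 = -47*(-4 + 20)*5 = -752*5 = -47*80 = -3760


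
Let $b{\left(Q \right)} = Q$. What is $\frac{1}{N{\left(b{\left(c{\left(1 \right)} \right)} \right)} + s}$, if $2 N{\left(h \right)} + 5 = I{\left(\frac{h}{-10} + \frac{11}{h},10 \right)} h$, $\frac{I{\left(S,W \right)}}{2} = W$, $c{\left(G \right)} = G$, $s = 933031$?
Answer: $\frac{2}{1866077} \approx 1.0718 \cdot 10^{-6}$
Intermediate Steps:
$I{\left(S,W \right)} = 2 W$
$N{\left(h \right)} = - \frac{5}{2} + 10 h$ ($N{\left(h \right)} = - \frac{5}{2} + \frac{2 \cdot 10 h}{2} = - \frac{5}{2} + \frac{20 h}{2} = - \frac{5}{2} + 10 h$)
$\frac{1}{N{\left(b{\left(c{\left(1 \right)} \right)} \right)} + s} = \frac{1}{\left(- \frac{5}{2} + 10 \cdot 1\right) + 933031} = \frac{1}{\left(- \frac{5}{2} + 10\right) + 933031} = \frac{1}{\frac{15}{2} + 933031} = \frac{1}{\frac{1866077}{2}} = \frac{2}{1866077}$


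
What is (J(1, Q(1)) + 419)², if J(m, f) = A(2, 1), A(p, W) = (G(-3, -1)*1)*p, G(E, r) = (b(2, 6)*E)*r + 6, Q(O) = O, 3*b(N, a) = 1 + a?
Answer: 198025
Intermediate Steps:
b(N, a) = ⅓ + a/3 (b(N, a) = (1 + a)/3 = ⅓ + a/3)
G(E, r) = 6 + 7*E*r/3 (G(E, r) = ((⅓ + (⅓)*6)*E)*r + 6 = ((⅓ + 2)*E)*r + 6 = (7*E/3)*r + 6 = 7*E*r/3 + 6 = 6 + 7*E*r/3)
A(p, W) = 13*p (A(p, W) = ((6 + (7/3)*(-3)*(-1))*1)*p = ((6 + 7)*1)*p = (13*1)*p = 13*p)
J(m, f) = 26 (J(m, f) = 13*2 = 26)
(J(1, Q(1)) + 419)² = (26 + 419)² = 445² = 198025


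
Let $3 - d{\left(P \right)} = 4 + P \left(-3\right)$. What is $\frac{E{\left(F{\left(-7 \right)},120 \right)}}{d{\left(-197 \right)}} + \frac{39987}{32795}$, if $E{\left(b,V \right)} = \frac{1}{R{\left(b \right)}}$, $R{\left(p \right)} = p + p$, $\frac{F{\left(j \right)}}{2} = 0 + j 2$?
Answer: $\frac{27054731}{22188160} \approx 1.2193$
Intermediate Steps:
$d{\left(P \right)} = -1 + 3 P$ ($d{\left(P \right)} = 3 - \left(4 + P \left(-3\right)\right) = 3 - \left(4 - 3 P\right) = 3 + \left(-4 + 3 P\right) = -1 + 3 P$)
$F{\left(j \right)} = 4 j$ ($F{\left(j \right)} = 2 \left(0 + j 2\right) = 2 \left(0 + 2 j\right) = 2 \cdot 2 j = 4 j$)
$R{\left(p \right)} = 2 p$
$E{\left(b,V \right)} = \frac{1}{2 b}$
$\frac{E{\left(F{\left(-7 \right)},120 \right)}}{d{\left(-197 \right)}} + \frac{39987}{32795} = \frac{\frac{1}{2} \frac{1}{4 \left(-7\right)}}{-1 + 3 \left(-197\right)} + \frac{39987}{32795} = \frac{\frac{1}{2} \frac{1}{-28}}{-1 - 591} + 39987 \cdot \frac{1}{32795} = \frac{\frac{1}{2} \left(- \frac{1}{28}\right)}{-592} + \frac{39987}{32795} = \left(- \frac{1}{56}\right) \left(- \frac{1}{592}\right) + \frac{39987}{32795} = \frac{1}{33152} + \frac{39987}{32795} = \frac{27054731}{22188160}$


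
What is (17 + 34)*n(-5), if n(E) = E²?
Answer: 1275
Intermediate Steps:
(17 + 34)*n(-5) = (17 + 34)*(-5)² = 51*25 = 1275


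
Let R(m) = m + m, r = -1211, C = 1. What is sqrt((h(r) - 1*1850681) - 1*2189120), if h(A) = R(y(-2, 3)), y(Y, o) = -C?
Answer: 3*I*sqrt(448867) ≈ 2009.9*I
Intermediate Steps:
y(Y, o) = -1 (y(Y, o) = -1*1 = -1)
R(m) = 2*m
h(A) = -2 (h(A) = 2*(-1) = -2)
sqrt((h(r) - 1*1850681) - 1*2189120) = sqrt((-2 - 1*1850681) - 1*2189120) = sqrt((-2 - 1850681) - 2189120) = sqrt(-1850683 - 2189120) = sqrt(-4039803) = 3*I*sqrt(448867)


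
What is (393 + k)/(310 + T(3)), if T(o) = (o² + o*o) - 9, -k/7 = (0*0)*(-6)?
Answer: 393/319 ≈ 1.2320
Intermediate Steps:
k = 0 (k = -7*0*0*(-6) = -0*(-6) = -7*0 = 0)
T(o) = -9 + 2*o² (T(o) = (o² + o²) - 9 = 2*o² - 9 = -9 + 2*o²)
(393 + k)/(310 + T(3)) = (393 + 0)/(310 + (-9 + 2*3²)) = 393/(310 + (-9 + 2*9)) = 393/(310 + (-9 + 18)) = 393/(310 + 9) = 393/319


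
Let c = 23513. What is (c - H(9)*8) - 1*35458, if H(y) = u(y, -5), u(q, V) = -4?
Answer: -11913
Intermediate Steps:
H(y) = -4
(c - H(9)*8) - 1*35458 = (23513 - (-4)*8) - 1*35458 = (23513 - 1*(-32)) - 35458 = (23513 + 32) - 35458 = 23545 - 35458 = -11913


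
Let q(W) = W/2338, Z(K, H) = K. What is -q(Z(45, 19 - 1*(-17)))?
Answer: -45/2338 ≈ -0.019247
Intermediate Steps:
q(W) = W/2338 (q(W) = W*(1/2338) = W/2338)
-q(Z(45, 19 - 1*(-17))) = -45/2338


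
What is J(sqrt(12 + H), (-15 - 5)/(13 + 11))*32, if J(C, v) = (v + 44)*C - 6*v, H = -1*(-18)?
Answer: 160 + 4144*sqrt(30)/3 ≈ 7725.9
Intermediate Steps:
H = 18
J(C, v) = -6*v + C*(44 + v) (J(C, v) = (44 + v)*C - 6*v = C*(44 + v) - 6*v = -6*v + C*(44 + v))
J(sqrt(12 + H), (-15 - 5)/(13 + 11))*32 = (-6*(-15 - 5)/(13 + 11) + 44*sqrt(12 + 18) + sqrt(12 + 18)*((-15 - 5)/(13 + 11)))*32 = (-(-120)/24 + 44*sqrt(30) + sqrt(30)*(-20/24))*32 = (-(-120)/24 + 44*sqrt(30) + sqrt(30)*(-20*1/24))*32 = (-6*(-5/6) + 44*sqrt(30) + sqrt(30)*(-5/6))*32 = (5 + 44*sqrt(30) - 5*sqrt(30)/6)*32 = (5 + 259*sqrt(30)/6)*32 = 160 + 4144*sqrt(30)/3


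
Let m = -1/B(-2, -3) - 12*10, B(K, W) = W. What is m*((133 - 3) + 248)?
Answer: -45234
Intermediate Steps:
m = -359/3 (m = -1/(-3) - 12*10 = -1*(-⅓) - 120 = ⅓ - 120 = -359/3 ≈ -119.67)
m*((133 - 3) + 248) = -359*((133 - 3) + 248)/3 = -359*(130 + 248)/3 = -359/3*378 = -45234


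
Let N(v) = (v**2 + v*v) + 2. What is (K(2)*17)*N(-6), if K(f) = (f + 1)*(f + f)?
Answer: 15096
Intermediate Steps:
K(f) = 2*f*(1 + f) (K(f) = (1 + f)*(2*f) = 2*f*(1 + f))
N(v) = 2 + 2*v**2 (N(v) = (v**2 + v**2) + 2 = 2*v**2 + 2 = 2 + 2*v**2)
(K(2)*17)*N(-6) = ((2*2*(1 + 2))*17)*(2 + 2*(-6)**2) = ((2*2*3)*17)*(2 + 2*36) = (12*17)*(2 + 72) = 204*74 = 15096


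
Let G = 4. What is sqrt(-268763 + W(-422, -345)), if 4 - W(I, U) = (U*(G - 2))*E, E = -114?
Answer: I*sqrt(347419) ≈ 589.42*I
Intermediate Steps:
W(I, U) = 4 + 228*U (W(I, U) = 4 - U*(4 - 2)*(-114) = 4 - U*2*(-114) = 4 - 2*U*(-114) = 4 - (-228)*U = 4 + 228*U)
sqrt(-268763 + W(-422, -345)) = sqrt(-268763 + (4 + 228*(-345))) = sqrt(-268763 + (4 - 78660)) = sqrt(-268763 - 78656) = sqrt(-347419) = I*sqrt(347419)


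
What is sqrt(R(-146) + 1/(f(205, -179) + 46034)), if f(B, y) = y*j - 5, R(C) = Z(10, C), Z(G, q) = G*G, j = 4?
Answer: sqrt(205326842213)/45313 ≈ 10.000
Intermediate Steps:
Z(G, q) = G**2
R(C) = 100 (R(C) = 10**2 = 100)
f(B, y) = -5 + 4*y (f(B, y) = y*4 - 5 = 4*y - 5 = -5 + 4*y)
sqrt(R(-146) + 1/(f(205, -179) + 46034)) = sqrt(100 + 1/((-5 + 4*(-179)) + 46034)) = sqrt(100 + 1/((-5 - 716) + 46034)) = sqrt(100 + 1/(-721 + 46034)) = sqrt(100 + 1/45313) = sqrt(4531301/45313) = sqrt(205326842213)/45313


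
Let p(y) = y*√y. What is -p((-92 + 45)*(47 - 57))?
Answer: -470*√470 ≈ -10189.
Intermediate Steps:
p(y) = y^(3/2)
-p((-92 + 45)*(47 - 57)) = -((-92 + 45)*(47 - 57))^(3/2) = -(-47*(-10))^(3/2) = -470^(3/2) = -470*√470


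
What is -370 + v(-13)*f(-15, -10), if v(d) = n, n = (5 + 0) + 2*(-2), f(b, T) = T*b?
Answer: -220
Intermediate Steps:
n = 1 (n = 5 - 4 = 1)
v(d) = 1
-370 + v(-13)*f(-15, -10) = -370 + 1*(-10*(-15)) = -370 + 1*150 = -370 + 150 = -220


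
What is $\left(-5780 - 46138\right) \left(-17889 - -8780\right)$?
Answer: $472921062$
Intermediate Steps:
$\left(-5780 - 46138\right) \left(-17889 - -8780\right) = - 51918 \left(-17889 + \left(-20 + 8800\right)\right) = - 51918 \left(-17889 + 8780\right) = \left(-51918\right) \left(-9109\right) = 472921062$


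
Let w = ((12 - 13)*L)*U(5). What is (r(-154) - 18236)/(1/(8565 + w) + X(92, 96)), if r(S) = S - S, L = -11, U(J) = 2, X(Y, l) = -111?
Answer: 39148133/238289 ≈ 164.29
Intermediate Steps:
r(S) = 0
w = 22 (w = ((12 - 13)*(-11))*2 = -1*(-11)*2 = 11*2 = 22)
(r(-154) - 18236)/(1/(8565 + w) + X(92, 96)) = (0 - 18236)/(1/(8565 + 22) - 111) = -18236/(1/8587 - 111) = -18236/(-953156/8587) = -18236*(-8587/953156) = 39148133/238289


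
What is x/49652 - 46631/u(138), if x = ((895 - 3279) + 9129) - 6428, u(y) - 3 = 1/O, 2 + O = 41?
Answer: -45148768331/2929468 ≈ -15412.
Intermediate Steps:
O = 39 (O = -2 + 41 = 39)
u(y) = 118/39 (u(y) = 3 + 1/39 = 118/39)
x = 317 (x = (-2384 + 9129) - 6428 = 6745 - 6428 = 317)
x/49652 - 46631/u(138) = 317/49652 - 46631/118/39 = 317*(1/49652) - 46631*39/118 = 317/49652 - 1818609/118 = -45148768331/2929468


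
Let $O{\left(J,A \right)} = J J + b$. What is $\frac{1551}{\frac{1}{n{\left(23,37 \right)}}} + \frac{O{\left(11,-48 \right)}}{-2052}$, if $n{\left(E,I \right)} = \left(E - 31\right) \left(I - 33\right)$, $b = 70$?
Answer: $- \frac{101845055}{2052} \approx -49632.0$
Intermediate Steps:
$n{\left(E,I \right)} = \left(-33 + I\right) \left(-31 + E\right)$ ($n{\left(E,I \right)} = \left(-31 + E\right) \left(-33 + I\right) = \left(-33 + I\right) \left(-31 + E\right)$)
$O{\left(J,A \right)} = 70 + J^{2}$ ($O{\left(J,A \right)} = J J + 70 = J^{2} + 70 = 70 + J^{2}$)
$\frac{1551}{\frac{1}{n{\left(23,37 \right)}}} + \frac{O{\left(11,-48 \right)}}{-2052} = \frac{1551}{\frac{1}{1023 - 759 - 1147 + 23 \cdot 37}} + \frac{70 + 11^{2}}{-2052} = \frac{1551}{\frac{1}{1023 - 759 - 1147 + 851}} + \left(70 + 121\right) \left(- \frac{1}{2052}\right) = \frac{1551}{\frac{1}{-32}} + 191 \left(- \frac{1}{2052}\right) = \frac{1551}{- \frac{1}{32}} - \frac{191}{2052} = 1551 \left(-32\right) - \frac{191}{2052} = -49632 - \frac{191}{2052} = - \frac{101845055}{2052}$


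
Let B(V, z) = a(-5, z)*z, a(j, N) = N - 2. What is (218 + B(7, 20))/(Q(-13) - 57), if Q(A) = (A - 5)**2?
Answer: 578/267 ≈ 2.1648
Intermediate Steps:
Q(A) = (-5 + A)**2
a(j, N) = -2 + N
B(V, z) = z*(-2 + z) (B(V, z) = (-2 + z)*z = z*(-2 + z))
(218 + B(7, 20))/(Q(-13) - 57) = (218 + 20*(-2 + 20))/((-5 - 13)**2 - 57) = (218 + 20*18)/((-18)**2 - 57) = (218 + 360)/(324 - 57) = 578/267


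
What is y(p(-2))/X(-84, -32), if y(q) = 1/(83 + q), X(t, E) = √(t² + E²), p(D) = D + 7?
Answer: √505/177760 ≈ 0.00012642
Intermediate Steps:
p(D) = 7 + D
X(t, E) = √(E² + t²)
y(p(-2))/X(-84, -32) = 1/((83 + (7 - 2))*(√((-32)² + (-84)²))) = 1/((83 + 5)*(√(1024 + 7056))) = 1/(88*(√8080)) = 1/(88*((4*√505))) = (√505/2020)/88 = √505/177760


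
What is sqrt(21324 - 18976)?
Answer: 2*sqrt(587) ≈ 48.456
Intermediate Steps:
sqrt(21324 - 18976) = sqrt(2348) = 2*sqrt(587)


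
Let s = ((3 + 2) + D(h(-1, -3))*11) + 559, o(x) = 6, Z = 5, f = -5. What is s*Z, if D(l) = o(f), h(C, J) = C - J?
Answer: 3150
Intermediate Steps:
D(l) = 6
s = 630 (s = ((3 + 2) + 6*11) + 559 = (5 + 66) + 559 = 71 + 559 = 630)
s*Z = 630*5 = 3150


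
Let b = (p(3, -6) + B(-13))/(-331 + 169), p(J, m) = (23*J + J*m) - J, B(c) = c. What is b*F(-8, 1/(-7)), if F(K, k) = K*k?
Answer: -20/81 ≈ -0.24691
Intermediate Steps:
p(J, m) = 22*J + J*m
b = -35/162 (b = (3*(22 - 6) - 13)/(-331 + 169) = (3*16 - 13)/(-162) = (48 - 13)*(-1/162) = 35*(-1/162) = -35/162 ≈ -0.21605)
b*F(-8, 1/(-7)) = -(-140)/(81*(-7)) = -(-140)*(-1)/(81*7) = -35/162*8/7 = -20/81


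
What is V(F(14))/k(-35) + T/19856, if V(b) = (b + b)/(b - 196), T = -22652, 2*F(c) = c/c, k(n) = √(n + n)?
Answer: -5663/4964 + I*√70/13685 ≈ -1.1408 + 0.00061137*I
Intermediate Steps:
k(n) = √2*√n (k(n) = √(2*n) = √2*√n)
F(c) = ½ (F(c) = (c/c)/2 = (½)*1 = ½)
V(b) = 2*b/(-196 + b) (V(b) = (2*b)/(-196 + b) = 2*b/(-196 + b))
V(F(14))/k(-35) + T/19856 = (2*(½)/(-196 + ½))/((√2*√(-35))) - 22652/19856 = (2*(½)/(-391/2))/((√2*(I*√35))) - 22652*1/19856 = (2*(½)*(-2/391))/((I*√70)) - 5663/4964 = -(-1)*I*√70/13685 - 5663/4964 = I*√70/13685 - 5663/4964 = -5663/4964 + I*√70/13685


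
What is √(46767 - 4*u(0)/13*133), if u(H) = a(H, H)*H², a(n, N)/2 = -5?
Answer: √46767 ≈ 216.26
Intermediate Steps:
a(n, N) = -10 (a(n, N) = 2*(-5) = -10)
u(H) = -10*H²
√(46767 - 4*u(0)/13*133) = √(46767 - 4*(-10*0²)/13*133) = √(46767 - 4*(-10*0)/13*133) = √(46767 - 0/13*133) = √(46767 - 4*0*133) = √(46767 + 0*133) = √(46767 + 0) = √46767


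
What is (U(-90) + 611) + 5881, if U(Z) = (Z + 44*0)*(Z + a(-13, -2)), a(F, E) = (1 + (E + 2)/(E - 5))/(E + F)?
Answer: 14598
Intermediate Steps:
a(F, E) = (1 + (2 + E)/(-5 + E))/(E + F)
U(Z) = Z*(-1/15 + Z) (U(Z) = (Z + 44*0)*(Z + (-3 + 2*(-2))/((-2)² - 5*(-2) - 5*(-13) - 2*(-13))) = (Z + 0)*(Z + (-3 - 4)/(4 + 10 + 65 + 26)) = Z*(Z - 7/105) = Z*(Z + (1/105)*(-7)) = Z*(Z - 1/15) = Z*(-1/15 + Z))
(U(-90) + 611) + 5881 = (-90*(-1/15 - 90) + 611) + 5881 = (-90*(-1351/15) + 611) + 5881 = (8106 + 611) + 5881 = 8717 + 5881 = 14598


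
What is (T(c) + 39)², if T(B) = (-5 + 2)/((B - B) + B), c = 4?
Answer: 23409/16 ≈ 1463.1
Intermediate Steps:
T(B) = -3/B (T(B) = -3/(0 + B) = -3/B)
(T(c) + 39)² = (-3/4 + 39)² = (-3*¼ + 39)² = (-¾ + 39)² = (153/4)² = 23409/16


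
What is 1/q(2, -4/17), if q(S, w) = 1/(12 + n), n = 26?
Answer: 38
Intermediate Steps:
q(S, w) = 1/38 (q(S, w) = 1/(12 + 26) = 1/38)
1/q(2, -4/17) = 1/(1/38) = 38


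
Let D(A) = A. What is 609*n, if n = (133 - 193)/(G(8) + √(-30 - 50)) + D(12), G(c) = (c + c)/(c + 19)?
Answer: 3681144/523 + 951345*I*√5/523 ≈ 7038.5 + 4067.4*I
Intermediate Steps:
G(c) = 2*c/(19 + c) (G(c) = (2*c)/(19 + c) = 2*c/(19 + c))
n = 12 - 60/(16/27 + 4*I*√5) (n = (133 - 193)/(2*8/(19 + 8) + √(-30 - 50)) + 12 = -60/(2*8/27 + √(-80)) + 12 = -60/(2*8*(1/27) + 4*I*√5) + 12 = -60/(16/27 + 4*I*√5) + 12 = 12 - 60/(16/27 + 4*I*√5) ≈ 11.557 + 6.6789*I)
609*n = 609*(42312/3661 + 10935*I*√5/3661) = 3681144/523 + 951345*I*√5/523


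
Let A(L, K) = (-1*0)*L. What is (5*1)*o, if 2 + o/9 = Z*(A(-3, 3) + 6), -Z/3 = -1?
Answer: 720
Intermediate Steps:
A(L, K) = 0 (A(L, K) = 0*L = 0)
Z = 3 (Z = -3*(-1) = 3)
o = 144 (o = -18 + 9*(3*(0 + 6)) = -18 + 9*(3*6) = -18 + 9*18 = -18 + 162 = 144)
(5*1)*o = (5*1)*144 = 5*144 = 720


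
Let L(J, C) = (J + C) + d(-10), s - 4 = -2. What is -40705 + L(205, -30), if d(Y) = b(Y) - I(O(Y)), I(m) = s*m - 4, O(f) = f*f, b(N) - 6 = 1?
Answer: -40719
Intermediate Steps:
s = 2 (s = 4 - 2 = 2)
b(N) = 7 (b(N) = 6 + 1 = 7)
O(f) = f²
I(m) = -4 + 2*m (I(m) = 2*m - 4 = -4 + 2*m)
d(Y) = 11 - 2*Y² (d(Y) = 7 - (-4 + 2*Y²) = 7 + (4 - 2*Y²) = 11 - 2*Y²)
L(J, C) = -189 + C + J (L(J, C) = (J + C) + (11 - 2*(-10)²) = (C + J) + (11 - 2*100) = (C + J) + (11 - 200) = (C + J) - 189 = -189 + C + J)
-40705 + L(205, -30) = -40705 + (-189 - 30 + 205) = -40705 - 14 = -40719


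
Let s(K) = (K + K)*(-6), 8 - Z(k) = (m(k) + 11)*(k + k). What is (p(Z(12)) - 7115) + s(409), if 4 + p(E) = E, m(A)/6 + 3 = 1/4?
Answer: -11887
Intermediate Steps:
m(A) = -33/2 (m(A) = -18 + 6/4 = -18 + 6*(¼) = -18 + 3/2 = -33/2)
Z(k) = 8 + 11*k (Z(k) = 8 - (-33/2 + 11)*(k + k) = 8 - (-11)*2*k/2 = 8 - (-11)*k = 8 + 11*k)
p(E) = -4 + E
s(K) = -12*K (s(K) = (2*K)*(-6) = -12*K)
(p(Z(12)) - 7115) + s(409) = ((-4 + (8 + 11*12)) - 7115) - 12*409 = ((-4 + (8 + 132)) - 7115) - 4908 = ((-4 + 140) - 7115) - 4908 = (136 - 7115) - 4908 = -6979 - 4908 = -11887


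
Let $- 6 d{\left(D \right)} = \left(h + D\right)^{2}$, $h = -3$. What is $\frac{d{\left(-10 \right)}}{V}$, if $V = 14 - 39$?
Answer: $\frac{169}{150} \approx 1.1267$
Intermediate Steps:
$d{\left(D \right)} = - \frac{\left(-3 + D\right)^{2}}{6}$
$V = -25$ ($V = 14 - 39 = -25$)
$\frac{d{\left(-10 \right)}}{V} = \frac{\left(- \frac{1}{6}\right) \left(-3 - 10\right)^{2}}{-25} = - \frac{\left(-13\right)^{2}}{6} \left(- \frac{1}{25}\right) = \left(- \frac{1}{6}\right) 169 \left(- \frac{1}{25}\right) = \left(- \frac{169}{6}\right) \left(- \frac{1}{25}\right) = \frac{169}{150}$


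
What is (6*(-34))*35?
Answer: -7140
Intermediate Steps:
(6*(-34))*35 = -204*35 = -7140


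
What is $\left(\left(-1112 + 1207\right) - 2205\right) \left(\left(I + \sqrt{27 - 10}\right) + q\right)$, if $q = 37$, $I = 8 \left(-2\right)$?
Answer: $-44310 - 2110 \sqrt{17} \approx -53010.0$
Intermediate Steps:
$I = -16$
$\left(\left(-1112 + 1207\right) - 2205\right) \left(\left(I + \sqrt{27 - 10}\right) + q\right) = \left(\left(-1112 + 1207\right) - 2205\right) \left(\left(-16 + \sqrt{27 - 10}\right) + 37\right) = \left(95 - 2205\right) \left(\left(-16 + \sqrt{17}\right) + 37\right) = - 2110 \left(21 + \sqrt{17}\right) = -44310 - 2110 \sqrt{17}$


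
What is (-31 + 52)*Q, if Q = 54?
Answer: 1134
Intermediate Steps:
(-31 + 52)*Q = (-31 + 52)*54 = 21*54 = 1134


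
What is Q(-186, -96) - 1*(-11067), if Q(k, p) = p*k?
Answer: 28923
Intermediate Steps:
Q(k, p) = k*p
Q(-186, -96) - 1*(-11067) = -186*(-96) - 1*(-11067) = 17856 + 11067 = 28923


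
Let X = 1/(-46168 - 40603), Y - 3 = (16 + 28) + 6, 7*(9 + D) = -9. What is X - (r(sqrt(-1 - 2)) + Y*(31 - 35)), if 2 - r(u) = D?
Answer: 121305851/607397 ≈ 199.71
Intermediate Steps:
D = -72/7 (D = -9 + (1/7)*(-9) = -9 - 9/7 = -72/7 ≈ -10.286)
r(u) = 86/7 (r(u) = 2 - 1*(-72/7) = 2 + 72/7 = 86/7)
Y = 53 (Y = 3 + ((16 + 28) + 6) = 3 + (44 + 6) = 3 + 50 = 53)
X = -1/86771 (X = 1/(-86771) = -1/86771 ≈ -1.1525e-5)
X - (r(sqrt(-1 - 2)) + Y*(31 - 35)) = -1/86771 - (86/7 + 53*(31 - 35)) = -1/86771 - (86/7 + 53*(-4)) = -1/86771 - (86/7 - 212) = -1/86771 - 1*(-1398/7) = -1/86771 + 1398/7 = 121305851/607397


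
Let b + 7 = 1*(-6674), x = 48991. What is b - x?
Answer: -55672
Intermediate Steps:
b = -6681 (b = -7 + 1*(-6674) = -7 - 6674 = -6681)
b - x = -6681 - 1*48991 = -6681 - 48991 = -55672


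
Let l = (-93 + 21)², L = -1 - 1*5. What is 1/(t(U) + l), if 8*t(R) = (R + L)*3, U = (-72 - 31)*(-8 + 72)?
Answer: 4/10839 ≈ 0.00036904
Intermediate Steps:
U = -6592 (U = -103*64 = -6592)
L = -6 (L = -1 - 5 = -6)
t(R) = -9/4 + 3*R/8 (t(R) = ((R - 6)*3)/8 = ((-6 + R)*3)/8 = (-18 + 3*R)/8 = -9/4 + 3*R/8)
l = 5184 (l = (-72)² = 5184)
1/(t(U) + l) = 1/((-9/4 + (3/8)*(-6592)) + 5184) = 1/((-9/4 - 2472) + 5184) = 1/(-9897/4 + 5184) = 1/(10839/4) = 4/10839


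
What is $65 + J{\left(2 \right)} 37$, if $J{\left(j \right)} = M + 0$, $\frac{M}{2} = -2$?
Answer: $-83$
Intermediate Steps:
$M = -4$ ($M = 2 \left(-2\right) = -4$)
$J{\left(j \right)} = -4$ ($J{\left(j \right)} = -4 + 0 = -4$)
$65 + J{\left(2 \right)} 37 = 65 - 148 = -83$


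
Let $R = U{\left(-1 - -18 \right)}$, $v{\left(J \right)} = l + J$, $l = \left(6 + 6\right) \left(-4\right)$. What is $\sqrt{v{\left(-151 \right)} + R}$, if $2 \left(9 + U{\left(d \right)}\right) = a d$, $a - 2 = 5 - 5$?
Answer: $i \sqrt{191} \approx 13.82 i$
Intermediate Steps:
$a = 2$ ($a = 2 + \left(5 - 5\right) = 2 + 0 = 2$)
$l = -48$ ($l = 12 \left(-4\right) = -48$)
$v{\left(J \right)} = -48 + J$
$U{\left(d \right)} = -9 + d$ ($U{\left(d \right)} = -9 + \frac{2 d}{2} = -9 + d$)
$R = 8$ ($R = -9 - -17 = -9 + \left(-1 + 18\right) = -9 + 17 = 8$)
$\sqrt{v{\left(-151 \right)} + R} = \sqrt{\left(-48 - 151\right) + 8} = \sqrt{-199 + 8} = \sqrt{-191} = i \sqrt{191}$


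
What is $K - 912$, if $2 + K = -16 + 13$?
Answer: $-917$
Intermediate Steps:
$K = -5$ ($K = -2 + \left(-16 + 13\right) = -2 - 3 = -5$)
$K - 912 = -5 - 912 = -917$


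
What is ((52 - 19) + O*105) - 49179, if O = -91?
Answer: -58701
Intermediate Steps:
((52 - 19) + O*105) - 49179 = ((52 - 19) - 91*105) - 49179 = (33 - 9555) - 49179 = -9522 - 49179 = -58701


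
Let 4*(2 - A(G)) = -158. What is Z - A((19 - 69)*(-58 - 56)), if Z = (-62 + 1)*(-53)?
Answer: 6383/2 ≈ 3191.5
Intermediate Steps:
A(G) = 83/2 (A(G) = 2 - ¼*(-158) = 2 + 79/2 = 83/2)
Z = 3233 (Z = -61*(-53) = 3233)
Z - A((19 - 69)*(-58 - 56)) = 3233 - 1*83/2 = 3233 - 83/2 = 6383/2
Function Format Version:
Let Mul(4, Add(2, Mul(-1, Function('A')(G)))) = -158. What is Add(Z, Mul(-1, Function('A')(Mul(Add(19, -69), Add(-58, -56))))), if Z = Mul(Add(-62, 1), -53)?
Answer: Rational(6383, 2) ≈ 3191.5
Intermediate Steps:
Function('A')(G) = Rational(83, 2) (Function('A')(G) = Add(2, Mul(Rational(-1, 4), -158)) = Add(2, Rational(79, 2)) = Rational(83, 2))
Z = 3233 (Z = Mul(-61, -53) = 3233)
Add(Z, Mul(-1, Function('A')(Mul(Add(19, -69), Add(-58, -56))))) = Add(3233, Mul(-1, Rational(83, 2))) = Add(3233, Rational(-83, 2)) = Rational(6383, 2)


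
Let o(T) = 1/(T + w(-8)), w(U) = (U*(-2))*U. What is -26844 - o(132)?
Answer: -107377/4 ≈ -26844.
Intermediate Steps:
w(U) = -2*U**2 (w(U) = (-2*U)*U = -2*U**2)
o(T) = 1/(-128 + T) (o(T) = 1/(T - 2*(-8)**2) = 1/(T - 2*64) = 1/(T - 128) = 1/(-128 + T))
-26844 - o(132) = -26844 - 1/(-128 + 132) = -26844 - 1/4 = -107377/4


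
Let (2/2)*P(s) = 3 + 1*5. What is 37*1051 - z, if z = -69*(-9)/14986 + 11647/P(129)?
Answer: 2243768873/59944 ≈ 37431.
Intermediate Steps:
P(s) = 8 (P(s) = 3 + 1*5 = 3 + 5 = 8)
z = 87273455/59944 (z = -69*(-9)/14986 + 11647/8 = 621*(1/14986) + 11647*(⅛) = 621/14986 + 11647/8 = 87273455/59944 ≈ 1455.9)
37*1051 - z = 37*1051 - 1*87273455/59944 = 38887 - 87273455/59944 = 2243768873/59944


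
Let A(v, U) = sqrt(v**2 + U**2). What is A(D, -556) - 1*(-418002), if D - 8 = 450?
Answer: 418002 + 10*sqrt(5189) ≈ 4.1872e+5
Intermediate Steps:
D = 458 (D = 8 + 450 = 458)
A(v, U) = sqrt(U**2 + v**2)
A(D, -556) - 1*(-418002) = sqrt((-556)**2 + 458**2) - 1*(-418002) = sqrt(309136 + 209764) + 418002 = sqrt(518900) + 418002 = 10*sqrt(5189) + 418002 = 418002 + 10*sqrt(5189)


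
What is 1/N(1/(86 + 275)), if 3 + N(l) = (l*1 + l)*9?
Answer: -361/1065 ≈ -0.33897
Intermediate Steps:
N(l) = -3 + 18*l (N(l) = -3 + (l*1 + l)*9 = -3 + (l + l)*9 = -3 + (2*l)*9 = -3 + 18*l)
1/N(1/(86 + 275)) = 1/(-3 + 18/(86 + 275)) = 1/(-3 + 18/361) = 1/(-1065/361) = -361/1065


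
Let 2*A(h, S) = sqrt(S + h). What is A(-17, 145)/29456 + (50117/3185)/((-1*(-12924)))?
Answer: 50117/41162940 + sqrt(2)/7364 ≈ 0.0014096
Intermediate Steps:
A(h, S) = sqrt(S + h)/2
A(-17, 145)/29456 + (50117/3185)/((-1*(-12924))) = (sqrt(145 - 17)/2)/29456 + (50117/3185)/((-1*(-12924))) = (sqrt(128)/2)*(1/29456) + (50117*(1/3185))/12924 = ((8*sqrt(2))/2)*(1/29456) + (50117/3185)*(1/12924) = (4*sqrt(2))*(1/29456) + 50117/41162940 = sqrt(2)/7364 + 50117/41162940 = 50117/41162940 + sqrt(2)/7364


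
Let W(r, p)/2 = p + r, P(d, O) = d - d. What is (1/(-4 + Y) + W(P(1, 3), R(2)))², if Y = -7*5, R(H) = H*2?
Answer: 96721/1521 ≈ 63.590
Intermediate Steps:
R(H) = 2*H
P(d, O) = 0
Y = -35
W(r, p) = 2*p + 2*r (W(r, p) = 2*(p + r) = 2*p + 2*r)
(1/(-4 + Y) + W(P(1, 3), R(2)))² = (1/(-4 - 35) + (2*(2*2) + 2*0))² = (1/(-39) + (2*4 + 0))² = (-1/39 + (8 + 0))² = (-1/39 + 8)² = (311/39)² = 96721/1521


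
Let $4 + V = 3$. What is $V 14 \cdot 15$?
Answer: $-210$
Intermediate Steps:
$V = -1$ ($V = -4 + 3 = -1$)
$V 14 \cdot 15 = \left(-1\right) 14 \cdot 15 = \left(-14\right) 15 = -210$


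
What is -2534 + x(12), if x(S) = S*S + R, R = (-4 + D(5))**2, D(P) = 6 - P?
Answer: -2381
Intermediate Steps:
R = 9 (R = (-4 + (6 - 1*5))**2 = (-4 + (6 - 5))**2 = (-4 + 1)**2 = (-3)**2 = 9)
x(S) = 9 + S**2 (x(S) = S*S + 9 = S**2 + 9 = 9 + S**2)
-2534 + x(12) = -2534 + (9 + 12**2) = -2534 + (9 + 144) = -2534 + 153 = -2381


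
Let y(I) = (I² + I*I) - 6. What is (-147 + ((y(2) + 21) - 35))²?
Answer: 25281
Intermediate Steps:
y(I) = -6 + 2*I² (y(I) = (I² + I²) - 6 = 2*I² - 6 = -6 + 2*I²)
(-147 + ((y(2) + 21) - 35))² = (-147 + (((-6 + 2*2²) + 21) - 35))² = (-147 + (((-6 + 2*4) + 21) - 35))² = (-147 + (((-6 + 8) + 21) - 35))² = (-147 + ((2 + 21) - 35))² = (-147 + (23 - 35))² = (-147 - 12)² = (-159)² = 25281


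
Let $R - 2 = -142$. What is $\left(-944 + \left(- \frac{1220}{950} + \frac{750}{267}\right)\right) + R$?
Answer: $- \frac{9152328}{8455} \approx -1082.5$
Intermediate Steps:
$R = -140$ ($R = 2 - 142 = -140$)
$\left(-944 + \left(- \frac{1220}{950} + \frac{750}{267}\right)\right) + R = \left(-944 + \left(- \frac{1220}{950} + \frac{750}{267}\right)\right) - 140 = \left(-944 + \left(\left(-1220\right) \frac{1}{950} + 750 \cdot \frac{1}{267}\right)\right) - 140 = \left(-944 + \left(- \frac{122}{95} + \frac{250}{89}\right)\right) - 140 = \left(-944 + \frac{12892}{8455}\right) - 140 = - \frac{7968628}{8455} - 140 = - \frac{9152328}{8455}$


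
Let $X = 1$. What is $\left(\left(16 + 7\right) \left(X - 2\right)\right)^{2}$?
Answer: $529$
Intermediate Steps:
$\left(\left(16 + 7\right) \left(X - 2\right)\right)^{2} = \left(\left(16 + 7\right) \left(1 - 2\right)\right)^{2} = \left(23 \left(-1\right)\right)^{2} = \left(-23\right)^{2} = 529$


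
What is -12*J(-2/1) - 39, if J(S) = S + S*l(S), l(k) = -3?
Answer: -87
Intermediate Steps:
J(S) = -2*S (J(S) = S + S*(-3) = S - 3*S = -2*S)
-12*J(-2/1) - 39 = -(-24)*(-2/1) - 39 = -(-24)*(-2*1) - 39 = -(-24)*(-2) - 39 = -12*4 - 39 = -48 - 39 = -87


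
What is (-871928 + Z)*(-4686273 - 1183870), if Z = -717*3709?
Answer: 20729124443183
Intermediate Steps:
Z = -2659353
(-871928 + Z)*(-4686273 - 1183870) = (-871928 - 2659353)*(-4686273 - 1183870) = -3531281*(-5870143) = 20729124443183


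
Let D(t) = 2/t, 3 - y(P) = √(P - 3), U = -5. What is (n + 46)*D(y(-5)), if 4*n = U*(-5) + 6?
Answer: 645/34 + 215*I*√2/17 ≈ 18.971 + 17.886*I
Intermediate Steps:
y(P) = 3 - √(-3 + P) (y(P) = 3 - √(P - 3) = 3 - √(-3 + P))
n = 31/4 (n = (-5*(-5) + 6)/4 = (25 + 6)/4 = (¼)*31 = 31/4 ≈ 7.7500)
(n + 46)*D(y(-5)) = (31/4 + 46)*(2/(3 - √(-3 - 5))) = 215*(2/(3 - √(-8)))/4 = 215*(2/(3 - 2*I*√2))/4 = 215/(2*(3 - 2*I*√2))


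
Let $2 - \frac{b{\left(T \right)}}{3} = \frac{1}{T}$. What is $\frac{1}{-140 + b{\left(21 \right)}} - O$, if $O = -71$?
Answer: $\frac{66662}{939} \approx 70.993$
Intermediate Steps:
$b{\left(T \right)} = 6 - \frac{3}{T}$
$\frac{1}{-140 + b{\left(21 \right)}} - O = \frac{1}{-140 + \left(6 - \frac{3}{21}\right)} - -71 = \frac{1}{-140 + \left(6 - \frac{1}{7}\right)} + 71 = \frac{1}{-140 + \frac{41}{7}} + 71 = \frac{1}{- \frac{939}{7}} + 71 = - \frac{7}{939} + 71 = \frac{66662}{939}$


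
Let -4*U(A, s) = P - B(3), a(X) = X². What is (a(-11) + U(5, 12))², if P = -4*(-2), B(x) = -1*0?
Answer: 14161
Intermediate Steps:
B(x) = 0
P = 8
U(A, s) = -2 (U(A, s) = -(8 - 1*0)/4 = -(8 + 0)/4 = -¼*8 = -2)
(a(-11) + U(5, 12))² = ((-11)² - 2)² = (121 - 2)² = 119² = 14161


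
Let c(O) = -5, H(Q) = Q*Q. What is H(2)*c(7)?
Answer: -20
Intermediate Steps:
H(Q) = Q**2
H(2)*c(7) = 2**2*(-5) = 4*(-5) = -20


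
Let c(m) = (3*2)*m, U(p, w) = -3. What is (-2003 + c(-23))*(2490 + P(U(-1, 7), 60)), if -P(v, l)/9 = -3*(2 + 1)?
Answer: -5504511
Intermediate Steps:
P(v, l) = 81 (P(v, l) = -(-27)*(2 + 1) = -(-27)*3 = -9*(-9) = 81)
c(m) = 6*m
(-2003 + c(-23))*(2490 + P(U(-1, 7), 60)) = (-2003 + 6*(-23))*(2490 + 81) = (-2003 - 138)*2571 = -2141*2571 = -5504511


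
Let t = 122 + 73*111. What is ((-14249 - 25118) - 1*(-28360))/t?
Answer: -11007/8225 ≈ -1.3382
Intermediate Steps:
t = 8225 (t = 122 + 8103 = 8225)
((-14249 - 25118) - 1*(-28360))/t = ((-14249 - 25118) - 1*(-28360))/8225 = (-39367 + 28360)*(1/8225) = -11007*1/8225 = -11007/8225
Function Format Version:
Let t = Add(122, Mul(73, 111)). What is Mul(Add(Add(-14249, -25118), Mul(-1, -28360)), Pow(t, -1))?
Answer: Rational(-11007, 8225) ≈ -1.3382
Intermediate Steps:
t = 8225 (t = Add(122, 8103) = 8225)
Mul(Add(Add(-14249, -25118), Mul(-1, -28360)), Pow(t, -1)) = Mul(Add(Add(-14249, -25118), Mul(-1, -28360)), Pow(8225, -1)) = Mul(Add(-39367, 28360), Rational(1, 8225)) = Mul(-11007, Rational(1, 8225)) = Rational(-11007, 8225)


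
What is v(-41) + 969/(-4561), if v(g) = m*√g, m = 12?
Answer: -969/4561 + 12*I*√41 ≈ -0.21245 + 76.838*I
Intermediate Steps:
v(g) = 12*√g
v(-41) + 969/(-4561) = 12*√(-41) + 969/(-4561) = 12*(I*√41) + 969*(-1/4561) = 12*I*√41 - 969/4561 = -969/4561 + 12*I*√41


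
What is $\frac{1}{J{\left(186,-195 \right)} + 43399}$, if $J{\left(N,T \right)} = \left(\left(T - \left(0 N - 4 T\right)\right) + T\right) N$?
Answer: $- \frac{1}{174221} \approx -5.7398 \cdot 10^{-6}$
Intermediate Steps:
$J{\left(N,T \right)} = 6 N T$ ($J{\left(N,T \right)} = \left(\left(T - \left(0 - 4 T\right)\right) + T\right) N = \left(\left(T - - 4 T\right) + T\right) N = \left(\left(T + 4 T\right) + T\right) N = \left(5 T + T\right) N = 6 T N = 6 N T$)
$\frac{1}{J{\left(186,-195 \right)} + 43399} = \frac{1}{6 \cdot 186 \left(-195\right) + 43399} = \frac{1}{-217620 + 43399} = \frac{1}{-174221} = - \frac{1}{174221}$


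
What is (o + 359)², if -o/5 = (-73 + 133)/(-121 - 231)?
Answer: 1002798889/7744 ≈ 1.2949e+5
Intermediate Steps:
o = 75/88 (o = -5*(-73 + 133)/(-121 - 231) = -300/(-352) = -300*(-1)/352 = -5*(-15/88) = 75/88 ≈ 0.85227)
(o + 359)² = (75/88 + 359)² = (31667/88)² = 1002798889/7744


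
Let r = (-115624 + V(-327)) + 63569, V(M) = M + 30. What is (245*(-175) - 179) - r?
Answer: 9298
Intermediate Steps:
V(M) = 30 + M
r = -52352 (r = (-115624 + (30 - 327)) + 63569 = (-115624 - 297) + 63569 = -115921 + 63569 = -52352)
(245*(-175) - 179) - r = (245*(-175) - 179) - 1*(-52352) = (-42875 - 179) + 52352 = -43054 + 52352 = 9298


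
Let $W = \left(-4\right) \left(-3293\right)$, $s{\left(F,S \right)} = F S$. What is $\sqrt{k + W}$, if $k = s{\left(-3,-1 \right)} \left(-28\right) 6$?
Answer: $2 \sqrt{3167} \approx 112.55$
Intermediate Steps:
$W = 13172$
$k = -504$ ($k = \left(-3\right) \left(-1\right) \left(-28\right) 6 = 3 \left(-28\right) 6 = \left(-84\right) 6 = -504$)
$\sqrt{k + W} = \sqrt{-504 + 13172} = \sqrt{12668} = 2 \sqrt{3167}$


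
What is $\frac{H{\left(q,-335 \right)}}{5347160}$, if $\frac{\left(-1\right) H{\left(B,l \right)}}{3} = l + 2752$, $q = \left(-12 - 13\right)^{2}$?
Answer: $- \frac{7251}{5347160} \approx -0.001356$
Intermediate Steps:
$q = 625$ ($q = \left(-25\right)^{2} = 625$)
$H{\left(B,l \right)} = -8256 - 3 l$ ($H{\left(B,l \right)} = - 3 \left(l + 2752\right) = - 3 \left(2752 + l\right) = -8256 - 3 l$)
$\frac{H{\left(q,-335 \right)}}{5347160} = \frac{-8256 - -1005}{5347160} = \left(-8256 + 1005\right) \frac{1}{5347160} = \left(-7251\right) \frac{1}{5347160} = - \frac{7251}{5347160}$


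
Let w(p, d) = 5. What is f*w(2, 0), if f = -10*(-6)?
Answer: 300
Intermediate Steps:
f = 60
f*w(2, 0) = 60*5 = 300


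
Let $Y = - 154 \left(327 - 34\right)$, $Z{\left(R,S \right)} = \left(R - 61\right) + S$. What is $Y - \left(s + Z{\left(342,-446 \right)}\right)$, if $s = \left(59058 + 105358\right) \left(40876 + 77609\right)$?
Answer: $-19480874717$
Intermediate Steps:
$Z{\left(R,S \right)} = -61 + R + S$ ($Z{\left(R,S \right)} = \left(-61 + R\right) + S = -61 + R + S$)
$s = 19480829760$ ($s = 164416 \cdot 118485 = 19480829760$)
$Y = -45122$ ($Y = \left(-154\right) 293 = -45122$)
$Y - \left(s + Z{\left(342,-446 \right)}\right) = -45122 - \left(19480829760 - 165\right) = -45122 - 19480829595 = -19480874717$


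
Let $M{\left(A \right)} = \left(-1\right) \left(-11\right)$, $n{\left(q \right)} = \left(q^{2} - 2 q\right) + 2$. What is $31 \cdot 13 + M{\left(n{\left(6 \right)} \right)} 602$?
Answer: $7025$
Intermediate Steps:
$n{\left(q \right)} = 2 + q^{2} - 2 q$
$M{\left(A \right)} = 11$
$31 \cdot 13 + M{\left(n{\left(6 \right)} \right)} 602 = 31 \cdot 13 + 11 \cdot 602 = 403 + 6622 = 7025$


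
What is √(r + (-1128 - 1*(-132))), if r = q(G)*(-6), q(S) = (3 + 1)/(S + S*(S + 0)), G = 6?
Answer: 8*I*√763/7 ≈ 31.569*I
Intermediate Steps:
q(S) = 4/(S + S²) (q(S) = 4/(S + S*S) = 4/(S + S²))
r = -4/7 (r = (4/(6*(1 + 6)))*(-6) = (4*(⅙)/7)*(-6) = (4*(⅙)*(⅐))*(-6) = (2/21)*(-6) = -4/7 ≈ -0.57143)
√(r + (-1128 - 1*(-132))) = √(-4/7 + (-1128 - 1*(-132))) = √(-4/7 + (-1128 + 132)) = √(-4/7 - 996) = √(-6976/7) = 8*I*√763/7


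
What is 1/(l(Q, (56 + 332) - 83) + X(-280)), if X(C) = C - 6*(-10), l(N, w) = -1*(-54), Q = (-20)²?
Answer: -1/166 ≈ -0.0060241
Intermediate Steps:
Q = 400
l(N, w) = 54
X(C) = 60 + C (X(C) = C + 60 = 60 + C)
1/(l(Q, (56 + 332) - 83) + X(-280)) = 1/(54 + (60 - 280)) = 1/(54 - 220) = 1/(-166) = -1/166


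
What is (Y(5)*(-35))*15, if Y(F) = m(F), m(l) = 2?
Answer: -1050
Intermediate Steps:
Y(F) = 2
(Y(5)*(-35))*15 = (2*(-35))*15 = -70*15 = -1050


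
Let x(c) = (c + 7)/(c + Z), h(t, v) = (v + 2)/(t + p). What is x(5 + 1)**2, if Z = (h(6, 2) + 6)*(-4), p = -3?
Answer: 1521/4900 ≈ 0.31041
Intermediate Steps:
h(t, v) = (2 + v)/(-3 + t) (h(t, v) = (v + 2)/(t - 3) = (2 + v)/(-3 + t))
Z = -88/3 (Z = ((2 + 2)/(-3 + 6) + 6)*(-4) = (4/3 + 6)*(-4) = (22/3)*(-4) = -88/3 ≈ -29.333)
x(c) = (7 + c)/(-88/3 + c) (x(c) = (c + 7)/(c - 88/3) = (7 + c)/(-88/3 + c))
x(5 + 1)**2 = (3*(7 + (5 + 1))/(-88 + 3*(5 + 1)))**2 = (3*(7 + 6)/(-88 + 3*6))**2 = (3*13/(-88 + 18))**2 = (3*13/(-70))**2 = (3*(-1/70)*13)**2 = (-39/70)**2 = 1521/4900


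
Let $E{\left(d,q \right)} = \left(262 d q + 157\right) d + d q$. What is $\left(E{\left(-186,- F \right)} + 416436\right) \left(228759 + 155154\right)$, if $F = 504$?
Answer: $-1753657622828190$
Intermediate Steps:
$E{\left(d,q \right)} = d q + d \left(157 + 262 d q\right)$ ($E{\left(d,q \right)} = \left(262 d q + 157\right) d + d q = \left(157 + 262 d q\right) d + d q = d \left(157 + 262 d q\right) + d q = d q + d \left(157 + 262 d q\right)$)
$\left(E{\left(-186,- F \right)} + 416436\right) \left(228759 + 155154\right) = \left(- 186 \left(157 - 504 + 262 \left(-186\right) \left(\left(-1\right) 504\right)\right) + 416436\right) \left(228759 + 155154\right) = \left(- 186 \left(157 - 504 + 262 \left(-186\right) \left(-504\right)\right) + 416436\right) 383913 = \left(- 186 \left(157 - 504 + 24560928\right) + 416436\right) 383913 = \left(\left(-186\right) 24560581 + 416436\right) 383913 = \left(-4568268066 + 416436\right) 383913 = \left(-4567851630\right) 383913 = -1753657622828190$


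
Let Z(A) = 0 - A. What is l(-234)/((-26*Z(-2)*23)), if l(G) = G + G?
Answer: 9/23 ≈ 0.39130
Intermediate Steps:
l(G) = 2*G
Z(A) = -A
l(-234)/((-26*Z(-2)*23)) = (2*(-234))/((-(-26)*(-2)*23)) = -468/(-26*2*23) = -468/((-52*23)) = -468/(-1196) = -468*(-1/1196) = 9/23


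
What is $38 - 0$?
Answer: $38$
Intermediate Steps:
$38 - 0 = 38 + 0 = 38$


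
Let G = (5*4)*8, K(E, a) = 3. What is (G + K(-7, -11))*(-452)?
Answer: -73676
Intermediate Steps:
G = 160 (G = 20*8 = 160)
(G + K(-7, -11))*(-452) = (160 + 3)*(-452) = 163*(-452) = -73676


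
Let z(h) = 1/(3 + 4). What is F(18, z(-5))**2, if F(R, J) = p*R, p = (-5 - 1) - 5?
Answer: 39204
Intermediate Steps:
z(h) = 1/7
p = -11 (p = -6 - 5 = -11)
F(R, J) = -11*R
F(18, z(-5))**2 = (-11*18)**2 = (-198)**2 = 39204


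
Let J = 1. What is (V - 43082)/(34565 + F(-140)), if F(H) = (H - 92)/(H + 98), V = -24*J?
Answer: -905226/725981 ≈ -1.2469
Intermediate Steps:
V = -24 (V = -24*1 = -24)
F(H) = (-92 + H)/(98 + H)
(V - 43082)/(34565 + F(-140)) = (-24 - 43082)/(34565 + (-92 - 140)/(98 - 140)) = -43106/(34565 - 232/(-42)) = -43106/(34565 - 1/42*(-232)) = -43106/(34565 + 116/21) = -43106/725981/21 = -43106*21/725981 = -905226/725981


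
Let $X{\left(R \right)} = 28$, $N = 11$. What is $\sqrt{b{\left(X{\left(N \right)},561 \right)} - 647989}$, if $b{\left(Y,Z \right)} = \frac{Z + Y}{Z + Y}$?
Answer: $2 i \sqrt{161997} \approx 804.98 i$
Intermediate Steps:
$b{\left(Y,Z \right)} = 1$ ($b{\left(Y,Z \right)} = \frac{Y + Z}{Y + Z} = 1$)
$\sqrt{b{\left(X{\left(N \right)},561 \right)} - 647989} = \sqrt{1 - 647989} = \sqrt{-647988} = 2 i \sqrt{161997}$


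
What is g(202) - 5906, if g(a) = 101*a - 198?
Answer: 14298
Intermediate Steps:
g(a) = -198 + 101*a
g(202) - 5906 = (-198 + 101*202) - 5906 = (-198 + 20402) - 5906 = 20204 - 5906 = 14298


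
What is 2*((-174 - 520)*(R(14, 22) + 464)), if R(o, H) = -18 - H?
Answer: -588512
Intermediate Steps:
2*((-174 - 520)*(R(14, 22) + 464)) = 2*((-174 - 520)*((-18 - 1*22) + 464)) = 2*(-694*((-18 - 22) + 464)) = 2*(-694*(-40 + 464)) = 2*(-694*424) = 2*(-294256) = -588512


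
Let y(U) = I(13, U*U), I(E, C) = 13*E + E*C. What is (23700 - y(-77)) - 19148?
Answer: -72694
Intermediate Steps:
I(E, C) = 13*E + C*E
y(U) = 169 + 13*U² (y(U) = 13*(13 + U*U) = 13*(13 + U²) = 169 + 13*U²)
(23700 - y(-77)) - 19148 = (23700 - (169 + 13*(-77)²)) - 19148 = (23700 - (169 + 13*5929)) - 19148 = (23700 - (169 + 77077)) - 19148 = (23700 - 1*77246) - 19148 = (23700 - 77246) - 19148 = -53546 - 19148 = -72694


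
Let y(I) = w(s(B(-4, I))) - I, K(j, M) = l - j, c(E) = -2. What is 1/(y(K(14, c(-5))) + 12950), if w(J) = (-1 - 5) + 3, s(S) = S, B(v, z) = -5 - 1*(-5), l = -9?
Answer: 1/12970 ≈ 7.7101e-5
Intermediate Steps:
B(v, z) = 0 (B(v, z) = -5 + 5 = 0)
w(J) = -3 (w(J) = -6 + 3 = -3)
K(j, M) = -9 - j
y(I) = -3 - I
1/(y(K(14, c(-5))) + 12950) = 1/((-3 - (-9 - 1*14)) + 12950) = 1/((-3 - (-9 - 14)) + 12950) = 1/((-3 - 1*(-23)) + 12950) = 1/((-3 + 23) + 12950) = 1/(20 + 12950) = 1/12970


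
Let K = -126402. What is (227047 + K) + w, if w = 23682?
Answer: 124327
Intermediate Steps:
(227047 + K) + w = (227047 - 126402) + 23682 = 100645 + 23682 = 124327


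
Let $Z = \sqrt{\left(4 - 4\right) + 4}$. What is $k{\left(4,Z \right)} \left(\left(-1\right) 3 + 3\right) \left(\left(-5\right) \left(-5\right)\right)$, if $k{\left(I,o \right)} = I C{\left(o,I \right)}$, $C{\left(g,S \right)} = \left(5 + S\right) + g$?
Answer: $0$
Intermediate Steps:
$C{\left(g,S \right)} = 5 + S + g$
$Z = 2$ ($Z = \sqrt{0 + 4} = \sqrt{4} = 2$)
$k{\left(I,o \right)} = I \left(5 + I + o\right)$
$k{\left(4,Z \right)} \left(\left(-1\right) 3 + 3\right) \left(\left(-5\right) \left(-5\right)\right) = 4 \left(5 + 4 + 2\right) \left(\left(-1\right) 3 + 3\right) \left(\left(-5\right) \left(-5\right)\right) = 4 \cdot 11 \left(-3 + 3\right) 25 = 44 \cdot 0 \cdot 25 = 0 \cdot 25 = 0$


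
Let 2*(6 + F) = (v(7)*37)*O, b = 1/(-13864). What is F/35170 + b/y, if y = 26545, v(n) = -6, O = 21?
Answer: -86006249473/1294325917960 ≈ -0.066449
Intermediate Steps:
b = -1/13864 ≈ -7.2129e-5
F = -2337 (F = -6 + (-6*37*21)/2 = -6 + (-222*21)/2 = -6 + (½)*(-4662) = -6 - 2331 = -2337)
F/35170 + b/y = -2337/35170 - 1/13864/26545 = -2337*1/35170 - 1/13864*1/26545 = -2337/35170 - 1/368019880 = -86006249473/1294325917960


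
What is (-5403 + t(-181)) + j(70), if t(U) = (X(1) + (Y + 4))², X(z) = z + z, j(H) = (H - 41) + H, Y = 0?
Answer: -5268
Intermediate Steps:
j(H) = -41 + 2*H (j(H) = (-41 + H) + H = -41 + 2*H)
X(z) = 2*z
t(U) = 36 (t(U) = (2*1 + (0 + 4))² = (2 + 4)² = 6² = 36)
(-5403 + t(-181)) + j(70) = (-5403 + 36) + (-41 + 2*70) = -5367 + (-41 + 140) = -5367 + 99 = -5268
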